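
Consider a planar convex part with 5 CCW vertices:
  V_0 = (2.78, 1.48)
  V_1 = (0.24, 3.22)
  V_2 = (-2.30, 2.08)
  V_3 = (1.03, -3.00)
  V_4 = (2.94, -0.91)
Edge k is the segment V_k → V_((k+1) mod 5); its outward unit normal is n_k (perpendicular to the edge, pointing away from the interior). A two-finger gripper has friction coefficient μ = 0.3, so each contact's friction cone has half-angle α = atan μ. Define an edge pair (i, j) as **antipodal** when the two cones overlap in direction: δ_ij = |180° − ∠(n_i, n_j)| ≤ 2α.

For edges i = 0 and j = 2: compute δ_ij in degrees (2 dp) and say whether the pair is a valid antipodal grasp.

α = atan 0.3 = 16.70°;  2α = 33.40°
edge 0: e_0 = (-2.54, +1.74);  n_0 = (+0.5651, +0.8250)
edge 2: e_2 = (+3.33, -5.08);  n_2 = (-0.8363, -0.5482)
∠(n_0, n_2) = 157.66°
δ = |180° − 157.66°| = 22.34°
22.34° ≤ 2α = 33.40°  →  valid

δ = 22.34°, valid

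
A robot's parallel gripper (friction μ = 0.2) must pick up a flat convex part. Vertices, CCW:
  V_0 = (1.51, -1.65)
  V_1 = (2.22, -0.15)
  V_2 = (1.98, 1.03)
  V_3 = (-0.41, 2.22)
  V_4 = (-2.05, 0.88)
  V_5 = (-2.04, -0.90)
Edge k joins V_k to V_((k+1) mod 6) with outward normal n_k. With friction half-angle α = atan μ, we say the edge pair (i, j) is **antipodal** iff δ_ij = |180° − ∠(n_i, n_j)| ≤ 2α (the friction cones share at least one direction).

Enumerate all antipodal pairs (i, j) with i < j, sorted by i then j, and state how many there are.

α = atan 0.2 = 11.31°;  2α = 22.62°
n_0 = (+0.9039, -0.4278)
n_1 = (+0.9799, +0.1993)
n_2 = (+0.4457, +0.8952)
n_3 = (-0.6327, +0.7744)
n_4 = (-1.0000, -0.0056)
n_5 = (-0.2067, -0.9784)
  (0,1): δ = 143.17°  ·
  (0,2): δ = 91.14°  ·
  (0,3): δ = 25.42°  ·
  (0,4): δ = 25.65°  ·
  (0,5): δ = 103.40°  ·
  (1,2): δ = 127.97°  ·
  (1,3): δ = 62.25°  ·
  (1,4): δ = 11.17°  ✓
  (1,5): δ = 66.57°  ·
  (2,3): δ = 114.28°  ·
  (2,4): δ = 63.21°  ·
  (2,5): δ = 14.54°  ✓
  (3,4): δ = 128.93°  ·
  (3,5): δ = 51.18°  ·
  (4,5): δ = 102.25°  ·
antipodal pairs: 2

count = 2; pairs: (1,4), (2,5)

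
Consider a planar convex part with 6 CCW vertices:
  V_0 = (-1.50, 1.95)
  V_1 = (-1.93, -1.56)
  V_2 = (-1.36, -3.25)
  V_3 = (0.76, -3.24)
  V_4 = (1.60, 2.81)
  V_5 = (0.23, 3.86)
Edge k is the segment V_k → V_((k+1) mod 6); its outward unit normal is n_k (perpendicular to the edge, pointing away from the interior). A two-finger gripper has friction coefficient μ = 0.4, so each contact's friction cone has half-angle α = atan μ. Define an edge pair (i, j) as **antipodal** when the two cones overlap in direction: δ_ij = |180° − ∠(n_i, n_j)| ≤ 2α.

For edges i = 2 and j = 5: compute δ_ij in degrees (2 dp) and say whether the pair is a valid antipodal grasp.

α = atan 0.4 = 21.80°;  2α = 43.60°
edge 2: e_2 = (+2.12, +0.01);  n_2 = (+0.0047, -1.0000)
edge 5: e_5 = (-1.73, -1.91);  n_5 = (-0.7412, +0.6713)
∠(n_2, n_5) = 132.44°
δ = |180° − 132.44°| = 47.56°
47.56° > 2α = 43.60°  →  invalid

δ = 47.56°, invalid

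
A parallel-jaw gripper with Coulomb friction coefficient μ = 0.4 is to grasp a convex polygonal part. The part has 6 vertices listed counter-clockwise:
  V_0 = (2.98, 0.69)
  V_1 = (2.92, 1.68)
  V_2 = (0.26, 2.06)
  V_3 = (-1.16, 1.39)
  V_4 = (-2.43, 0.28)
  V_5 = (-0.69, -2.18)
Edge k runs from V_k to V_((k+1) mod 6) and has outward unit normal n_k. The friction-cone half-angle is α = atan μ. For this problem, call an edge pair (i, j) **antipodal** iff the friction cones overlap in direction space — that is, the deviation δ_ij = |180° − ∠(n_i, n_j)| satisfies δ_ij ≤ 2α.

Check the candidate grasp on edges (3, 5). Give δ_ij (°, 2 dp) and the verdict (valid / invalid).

α = atan 0.4 = 21.80°;  2α = 43.60°
edge 3: e_3 = (-1.27, -1.11);  n_3 = (-0.6581, +0.7529)
edge 5: e_5 = (+3.67, +2.87);  n_5 = (+0.6160, -0.7877)
∠(n_3, n_5) = 176.87°
δ = |180° − 176.87°| = 3.13°
3.13° ≤ 2α = 43.60°  →  valid

δ = 3.13°, valid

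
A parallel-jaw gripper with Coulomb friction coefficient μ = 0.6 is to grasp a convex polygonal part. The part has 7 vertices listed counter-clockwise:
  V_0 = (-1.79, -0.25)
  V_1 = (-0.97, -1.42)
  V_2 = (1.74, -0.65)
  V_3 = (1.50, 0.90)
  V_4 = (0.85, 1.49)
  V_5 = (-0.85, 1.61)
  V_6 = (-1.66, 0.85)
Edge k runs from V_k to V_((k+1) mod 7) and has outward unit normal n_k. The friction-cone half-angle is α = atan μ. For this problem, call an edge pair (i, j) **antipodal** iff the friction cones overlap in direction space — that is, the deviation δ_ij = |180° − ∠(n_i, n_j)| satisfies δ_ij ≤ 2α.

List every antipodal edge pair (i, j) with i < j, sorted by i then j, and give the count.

α = atan 0.6 = 30.96°;  2α = 61.93°
n_0 = (-0.8189, -0.5739)
n_1 = (+0.2733, -0.9619)
n_2 = (+0.9882, +0.1530)
n_3 = (+0.6721, +0.7405)
n_4 = (+0.0704, +0.9975)
n_5 = (-0.6842, +0.7293)
n_6 = (-0.9931, +0.1174)
  (0,1): δ = 109.16°  ·
  (0,2): δ = 26.22°  ✓
  (0,3): δ = 12.75°  ✓
  (0,4): δ = 50.94°  ✓
  (0,5): δ = 98.15°  ·
  (0,6): δ = 138.24°  ·
  (1,2): δ = 97.06°  ·
  (1,3): δ = 58.09°  ✓
  (1,4): δ = 19.90°  ✓
  (1,5): δ = 27.31°  ✓
  (1,6): δ = 67.40°  ·
  (2,3): δ = 141.03°  ·
  (2,4): δ = 102.84°  ·
  (2,5): δ = 55.63°  ✓
  (2,6): δ = 15.54°  ✓
  (3,4): δ = 141.81°  ·
  (3,5): δ = 94.59°  ·
  (3,6): δ = 54.51°  ✓
  (4,5): δ = 132.79°  ·
  (4,6): δ = 92.70°  ·
  (5,6): δ = 139.92°  ·
antipodal pairs: 9

count = 9; pairs: (0,2), (0,3), (0,4), (1,3), (1,4), (1,5), (2,5), (2,6), (3,6)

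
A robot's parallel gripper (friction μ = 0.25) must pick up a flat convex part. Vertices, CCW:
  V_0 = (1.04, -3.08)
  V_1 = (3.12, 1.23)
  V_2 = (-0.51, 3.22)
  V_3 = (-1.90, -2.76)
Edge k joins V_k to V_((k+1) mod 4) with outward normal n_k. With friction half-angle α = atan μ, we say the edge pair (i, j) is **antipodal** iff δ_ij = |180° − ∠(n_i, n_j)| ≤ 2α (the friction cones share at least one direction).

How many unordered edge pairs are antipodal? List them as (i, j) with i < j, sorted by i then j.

count = 2; pairs: (0,2), (1,3)

α = atan 0.25 = 14.04°;  2α = 28.07°
n_0 = (+0.9006, -0.4346)
n_1 = (+0.4807, +0.8769)
n_2 = (-0.9740, +0.2264)
n_3 = (-0.1082, -0.9941)
  (0,1): δ = 92.97°  ·
  (0,2): δ = 12.68°  ✓
  (0,3): δ = 109.55°  ·
  (1,2): δ = 74.35°  ·
  (1,3): δ = 22.52°  ✓
  (2,3): δ = 83.13°  ·
antipodal pairs: 2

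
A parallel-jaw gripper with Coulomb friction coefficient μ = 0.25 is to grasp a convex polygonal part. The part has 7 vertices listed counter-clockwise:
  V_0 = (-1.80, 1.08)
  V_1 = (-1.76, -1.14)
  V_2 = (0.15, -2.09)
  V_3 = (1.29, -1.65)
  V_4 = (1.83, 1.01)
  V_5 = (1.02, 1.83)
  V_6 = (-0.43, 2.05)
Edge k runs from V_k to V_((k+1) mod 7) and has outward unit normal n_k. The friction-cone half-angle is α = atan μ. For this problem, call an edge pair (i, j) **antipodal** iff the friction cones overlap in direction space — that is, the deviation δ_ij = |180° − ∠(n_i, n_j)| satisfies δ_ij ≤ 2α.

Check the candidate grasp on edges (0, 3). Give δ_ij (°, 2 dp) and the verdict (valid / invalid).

δ = 12.51°, valid

α = atan 0.25 = 14.04°;  2α = 28.07°
edge 0: e_0 = (+0.04, -2.22);  n_0 = (-0.9998, -0.0180)
edge 3: e_3 = (+0.54, +2.66);  n_3 = (+0.9800, -0.1989)
∠(n_0, n_3) = 167.49°
δ = |180° − 167.49°| = 12.51°
12.51° ≤ 2α = 28.07°  →  valid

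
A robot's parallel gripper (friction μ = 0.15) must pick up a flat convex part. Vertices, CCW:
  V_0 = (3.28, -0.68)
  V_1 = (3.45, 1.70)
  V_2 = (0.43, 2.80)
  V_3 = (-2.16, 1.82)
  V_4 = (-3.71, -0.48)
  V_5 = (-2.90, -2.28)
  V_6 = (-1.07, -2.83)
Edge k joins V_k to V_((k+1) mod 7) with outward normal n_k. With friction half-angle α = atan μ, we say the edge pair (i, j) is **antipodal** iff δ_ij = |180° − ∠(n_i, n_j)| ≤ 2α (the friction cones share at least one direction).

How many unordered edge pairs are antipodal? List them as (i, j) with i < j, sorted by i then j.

count = 2; pairs: (1,5), (2,6)

α = atan 0.15 = 8.53°;  2α = 17.06°
n_0 = (+0.9975, -0.0712)
n_1 = (+0.3422, +0.9396)
n_2 = (-0.3539, +0.9353)
n_3 = (-0.8293, +0.5589)
n_4 = (-0.9119, -0.4104)
n_5 = (-0.2878, -0.9577)
n_6 = (+0.4431, -0.8965)
  (0,1): δ = 105.93°  ·
  (0,2): δ = 65.19°  ·
  (0,3): δ = 29.89°  ·
  (0,4): δ = 28.31°  ·
  (0,5): δ = 77.36°  ·
  (0,6): δ = 120.39°  ·
  (1,2): δ = 139.26°  ·
  (1,3): δ = 103.96°  ·
  (1,4): δ = 45.76°  ·
  (1,5): δ = 3.29°  ✓
  (1,6): δ = 46.31°  ·
  (2,3): δ = 144.70°  ·
  (2,4): δ = 86.50°  ·
  (2,5): δ = 37.45°  ·
  (2,6): δ = 5.58°  ✓
  (3,4): δ = 121.80°  ·
  (3,5): δ = 72.75°  ·
  (3,6): δ = 29.72°  ·
  (4,5): δ = 130.96°  ·
  (4,6): δ = 87.93°  ·
  (5,6): δ = 136.97°  ·
antipodal pairs: 2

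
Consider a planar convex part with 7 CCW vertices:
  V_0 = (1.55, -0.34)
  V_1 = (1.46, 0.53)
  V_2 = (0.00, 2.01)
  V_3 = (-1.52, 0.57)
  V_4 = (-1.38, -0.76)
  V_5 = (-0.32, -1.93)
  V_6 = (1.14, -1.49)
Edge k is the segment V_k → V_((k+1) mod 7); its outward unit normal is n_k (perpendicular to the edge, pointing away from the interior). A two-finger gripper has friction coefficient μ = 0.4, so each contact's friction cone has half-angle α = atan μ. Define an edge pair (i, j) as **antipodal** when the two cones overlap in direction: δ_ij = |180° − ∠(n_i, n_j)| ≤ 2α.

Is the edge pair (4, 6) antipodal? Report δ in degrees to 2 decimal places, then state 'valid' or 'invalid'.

δ = 61.80°, invalid

α = atan 0.4 = 21.80°;  2α = 43.60°
edge 4: e_4 = (+1.06, -1.17);  n_4 = (-0.7411, -0.6714)
edge 6: e_6 = (+0.41, +1.15);  n_6 = (+0.9419, -0.3358)
∠(n_4, n_6) = 118.20°
δ = |180° − 118.20°| = 61.80°
61.80° > 2α = 43.60°  →  invalid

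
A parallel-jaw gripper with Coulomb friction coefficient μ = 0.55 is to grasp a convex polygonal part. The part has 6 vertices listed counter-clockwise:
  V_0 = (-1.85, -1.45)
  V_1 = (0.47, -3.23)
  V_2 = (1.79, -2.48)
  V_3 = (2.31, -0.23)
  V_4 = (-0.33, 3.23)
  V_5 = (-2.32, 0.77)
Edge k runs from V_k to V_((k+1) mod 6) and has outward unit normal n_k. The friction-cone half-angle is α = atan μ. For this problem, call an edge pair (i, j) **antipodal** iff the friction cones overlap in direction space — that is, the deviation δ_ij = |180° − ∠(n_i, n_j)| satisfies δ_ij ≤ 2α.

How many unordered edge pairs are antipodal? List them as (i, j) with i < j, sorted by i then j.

α = atan 0.55 = 28.81°;  2α = 57.62°
n_0 = (-0.6087, -0.7934)
n_1 = (+0.4940, -0.8695)
n_2 = (+0.9743, -0.2252)
n_3 = (+0.7950, +0.6066)
n_4 = (-0.7775, +0.6289)
n_5 = (-0.9783, -0.2071)
  (0,1): δ = 112.90°  ·
  (0,2): δ = 65.52°  ·
  (0,3): δ = 15.16°  ✓
  (0,4): δ = 88.53°  ·
  (0,5): δ = 139.45°  ·
  (1,2): δ = 132.62°  ·
  (1,3): δ = 82.26°  ·
  (1,4): δ = 21.42°  ✓
  (1,5): δ = 72.35°  ·
  (2,3): δ = 129.64°  ·
  (2,4): δ = 25.96°  ✓
  (2,5): δ = 24.97°  ✓
  (3,4): δ = 76.31°  ·
  (3,5): δ = 25.39°  ✓
  (4,5): δ = 129.08°  ·
antipodal pairs: 5

count = 5; pairs: (0,3), (1,4), (2,4), (2,5), (3,5)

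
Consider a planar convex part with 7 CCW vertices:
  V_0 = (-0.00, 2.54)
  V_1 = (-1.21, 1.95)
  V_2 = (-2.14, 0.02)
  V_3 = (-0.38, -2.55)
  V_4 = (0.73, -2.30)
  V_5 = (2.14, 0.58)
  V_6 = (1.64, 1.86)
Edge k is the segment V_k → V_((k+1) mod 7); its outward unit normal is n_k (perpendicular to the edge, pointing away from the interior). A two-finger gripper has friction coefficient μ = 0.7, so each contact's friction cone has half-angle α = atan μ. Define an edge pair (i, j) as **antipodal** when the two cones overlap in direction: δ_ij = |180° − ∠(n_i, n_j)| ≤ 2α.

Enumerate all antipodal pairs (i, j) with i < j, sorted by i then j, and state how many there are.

count = 9; pairs: (0,3), (0,4), (1,3), (1,4), (1,5), (2,4), (2,5), (2,6), (3,6)

α = atan 0.7 = 34.99°;  2α = 69.98°
n_0 = (-0.4383, +0.8988)
n_1 = (-0.9009, +0.4341)
n_2 = (-0.8251, -0.5650)
n_3 = (+0.2197, -0.9756)
n_4 = (+0.8981, -0.4397)
n_5 = (+0.9315, +0.3639)
n_6 = (+0.3830, +0.9237)
  (0,1): δ = 141.72°  ·
  (0,2): δ = 81.59°  ·
  (0,3): δ = 13.30°  ✓
  (0,4): δ = 37.92°  ✓
  (0,5): δ = 85.34°  ·
  (0,6): δ = 131.49°  ·
  (1,2): δ = 119.87°  ·
  (1,3): δ = 51.58°  ✓
  (1,4): δ = 0.36°  ✓
  (1,5): δ = 47.06°  ✓
  (1,6): δ = 93.21°  ·
  (2,3): δ = 111.71°  ·
  (2,4): δ = 60.49°  ✓
  (2,5): δ = 13.07°  ✓
  (2,6): δ = 33.08°  ✓
  (3,4): δ = 128.78°  ·
  (3,5): δ = 81.36°  ·
  (3,6): δ = 35.21°  ✓
  (4,5): δ = 132.58°  ·
  (4,6): δ = 86.43°  ·
  (5,6): δ = 133.86°  ·
antipodal pairs: 9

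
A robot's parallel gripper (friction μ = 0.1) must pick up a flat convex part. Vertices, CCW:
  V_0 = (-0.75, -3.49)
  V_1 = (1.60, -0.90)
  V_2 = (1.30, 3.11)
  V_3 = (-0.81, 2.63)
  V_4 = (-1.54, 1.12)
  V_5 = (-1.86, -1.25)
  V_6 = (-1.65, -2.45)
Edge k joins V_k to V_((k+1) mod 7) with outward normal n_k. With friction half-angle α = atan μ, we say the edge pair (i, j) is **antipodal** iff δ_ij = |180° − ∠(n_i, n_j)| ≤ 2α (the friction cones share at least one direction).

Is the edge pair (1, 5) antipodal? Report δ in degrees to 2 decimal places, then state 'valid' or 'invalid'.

α = atan 0.1 = 5.71°;  2α = 11.42°
edge 1: e_1 = (-0.30, +4.01);  n_1 = (+0.9972, +0.0746)
edge 5: e_5 = (+0.21, -1.20);  n_5 = (-0.9850, -0.1724)
∠(n_1, n_5) = 174.35°
δ = |180° − 174.35°| = 5.65°
5.65° ≤ 2α = 11.42°  →  valid

δ = 5.65°, valid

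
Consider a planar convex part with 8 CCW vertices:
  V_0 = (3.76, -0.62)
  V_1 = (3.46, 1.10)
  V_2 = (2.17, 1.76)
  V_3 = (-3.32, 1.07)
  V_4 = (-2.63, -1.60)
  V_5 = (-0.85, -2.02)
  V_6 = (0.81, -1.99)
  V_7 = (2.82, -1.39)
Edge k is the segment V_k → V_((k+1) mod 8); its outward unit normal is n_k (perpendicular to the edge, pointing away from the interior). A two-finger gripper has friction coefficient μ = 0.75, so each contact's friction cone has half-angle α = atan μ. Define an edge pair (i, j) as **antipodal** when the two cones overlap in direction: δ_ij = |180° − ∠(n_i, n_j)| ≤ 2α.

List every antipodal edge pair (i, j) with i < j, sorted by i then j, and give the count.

count = 12; pairs: (0,3), (0,4), (1,3), (1,4), (1,5), (1,6), (1,7), (2,4), (2,5), (2,6), (2,7), (3,7)

α = atan 0.75 = 36.87°;  2α = 73.74°
n_0 = (+0.9851, +0.1718)
n_1 = (+0.4555, +0.8902)
n_2 = (-0.1247, +0.9922)
n_3 = (-0.9682, -0.2502)
n_4 = (-0.2296, -0.9733)
n_5 = (+0.0181, -0.9998)
n_6 = (+0.2860, -0.9582)
n_7 = (+0.6337, -0.7736)
  (0,1): δ = 126.99°  ·
  (0,2): δ = 92.73°  ·
  (0,3): δ = 4.60°  ✓
  (0,4): δ = 66.83°  ✓
  (0,5): δ = 81.14°  ·
  (0,6): δ = 96.73°  ·
  (0,7): δ = 119.43°  ·
  (1,2): δ = 145.74°  ·
  (1,3): δ = 48.41°  ✓
  (1,4): δ = 13.82°  ✓
  (1,5): δ = 28.13°  ✓
  (1,6): δ = 43.72°  ✓
  (1,7): δ = 66.42°  ✓
  (2,3): δ = 82.67°  ·
  (2,4): δ = 20.44°  ✓
  (2,5): δ = 6.13°  ✓
  (2,6): δ = 9.46°  ✓
  (2,7): δ = 32.16°  ✓
  (3,4): δ = 117.77°  ·
  (3,5): δ = 103.45°  ·
  (3,6): δ = 87.87°  ·
  (3,7): δ = 65.17°  ✓
  (4,5): δ = 165.69°  ·
  (4,6): δ = 150.10°  ·
  (4,7): δ = 127.40°  ·
  (5,6): δ = 164.41°  ·
  (5,7): δ = 141.71°  ·
  (6,7): δ = 157.30°  ·
antipodal pairs: 12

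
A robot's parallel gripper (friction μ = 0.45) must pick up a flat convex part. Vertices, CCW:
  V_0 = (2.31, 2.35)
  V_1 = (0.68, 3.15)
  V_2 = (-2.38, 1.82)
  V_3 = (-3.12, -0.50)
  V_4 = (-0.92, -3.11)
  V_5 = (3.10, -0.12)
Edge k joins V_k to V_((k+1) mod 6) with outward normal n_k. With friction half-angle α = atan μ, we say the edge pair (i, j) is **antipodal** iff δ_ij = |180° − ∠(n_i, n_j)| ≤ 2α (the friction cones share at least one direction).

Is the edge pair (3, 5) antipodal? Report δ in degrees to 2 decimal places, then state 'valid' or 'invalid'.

δ = 22.39°, valid

α = atan 0.45 = 24.23°;  2α = 48.46°
edge 3: e_3 = (+2.20, -2.61);  n_3 = (-0.7646, -0.6445)
edge 5: e_5 = (-0.79, +2.47);  n_5 = (+0.9525, +0.3046)
∠(n_3, n_5) = 157.61°
δ = |180° − 157.61°| = 22.39°
22.39° ≤ 2α = 48.46°  →  valid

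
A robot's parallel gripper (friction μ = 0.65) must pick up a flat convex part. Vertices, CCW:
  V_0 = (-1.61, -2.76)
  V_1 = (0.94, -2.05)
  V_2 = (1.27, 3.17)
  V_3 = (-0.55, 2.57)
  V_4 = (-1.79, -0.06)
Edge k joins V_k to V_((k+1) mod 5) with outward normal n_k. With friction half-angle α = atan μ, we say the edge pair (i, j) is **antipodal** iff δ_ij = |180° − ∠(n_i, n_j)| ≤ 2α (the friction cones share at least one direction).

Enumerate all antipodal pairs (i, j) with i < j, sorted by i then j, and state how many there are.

α = atan 0.65 = 33.02°;  2α = 66.05°
n_0 = (+0.2682, -0.9634)
n_1 = (+0.9980, -0.0631)
n_2 = (-0.3131, +0.9497)
n_3 = (-0.9045, +0.4265)
n_4 = (-0.9978, -0.0665)
  (0,1): δ = 109.18°  ·
  (0,2): δ = 2.69°  ✓
  (0,3): δ = 49.20°  ✓
  (0,4): δ = 78.26°  ·
  (1,2): δ = 68.14°  ·
  (1,3): δ = 21.63°  ✓
  (1,4): δ = 7.43°  ✓
  (2,3): δ = 133.49°  ·
  (2,4): δ = 104.43°  ·
  (3,4): δ = 150.94°  ·
antipodal pairs: 4

count = 4; pairs: (0,2), (0,3), (1,3), (1,4)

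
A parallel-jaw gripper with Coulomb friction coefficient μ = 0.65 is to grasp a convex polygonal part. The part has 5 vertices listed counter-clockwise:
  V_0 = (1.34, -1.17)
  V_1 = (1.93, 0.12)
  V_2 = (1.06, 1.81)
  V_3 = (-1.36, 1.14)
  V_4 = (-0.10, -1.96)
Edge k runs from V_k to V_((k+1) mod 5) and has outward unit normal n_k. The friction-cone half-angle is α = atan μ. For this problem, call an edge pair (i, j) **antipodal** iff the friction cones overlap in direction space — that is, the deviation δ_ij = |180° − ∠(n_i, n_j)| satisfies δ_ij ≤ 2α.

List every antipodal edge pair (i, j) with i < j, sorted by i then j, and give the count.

α = atan 0.65 = 33.02°;  2α = 66.05°
n_0 = (+0.9094, -0.4159)
n_1 = (+0.8891, +0.4577)
n_2 = (-0.2668, +0.9637)
n_3 = (-0.9264, -0.3765)
n_4 = (+0.4810, -0.8767)
  (0,1): δ = 128.18°  ·
  (0,2): δ = 49.95°  ✓
  (0,3): δ = 46.70°  ✓
  (0,4): δ = 143.33°  ·
  (1,2): δ = 101.76°  ·
  (1,3): δ = 5.12°  ✓
  (1,4): δ = 91.51°  ·
  (2,3): δ = 83.36°  ·
  (2,4): δ = 13.27°  ✓
  (3,4): δ = 83.37°  ·
antipodal pairs: 4

count = 4; pairs: (0,2), (0,3), (1,3), (2,4)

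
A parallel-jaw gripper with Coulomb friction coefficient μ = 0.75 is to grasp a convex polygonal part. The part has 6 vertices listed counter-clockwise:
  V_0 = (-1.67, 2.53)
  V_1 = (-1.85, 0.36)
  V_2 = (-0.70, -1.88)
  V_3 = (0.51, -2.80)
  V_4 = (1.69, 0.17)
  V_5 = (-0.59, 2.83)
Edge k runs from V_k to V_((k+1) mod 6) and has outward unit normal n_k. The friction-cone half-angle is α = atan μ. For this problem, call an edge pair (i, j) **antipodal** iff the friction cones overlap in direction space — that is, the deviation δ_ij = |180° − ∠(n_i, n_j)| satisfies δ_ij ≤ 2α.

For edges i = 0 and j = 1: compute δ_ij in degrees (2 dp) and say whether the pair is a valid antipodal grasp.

δ = 148.08°, invalid

α = atan 0.75 = 36.87°;  2α = 73.74°
edge 0: e_0 = (-0.18, -2.17);  n_0 = (-0.9966, +0.0827)
edge 1: e_1 = (+1.15, -2.24);  n_1 = (-0.8896, -0.4567)
∠(n_0, n_1) = 31.92°
δ = |180° − 31.92°| = 148.08°
148.08° > 2α = 73.74°  →  invalid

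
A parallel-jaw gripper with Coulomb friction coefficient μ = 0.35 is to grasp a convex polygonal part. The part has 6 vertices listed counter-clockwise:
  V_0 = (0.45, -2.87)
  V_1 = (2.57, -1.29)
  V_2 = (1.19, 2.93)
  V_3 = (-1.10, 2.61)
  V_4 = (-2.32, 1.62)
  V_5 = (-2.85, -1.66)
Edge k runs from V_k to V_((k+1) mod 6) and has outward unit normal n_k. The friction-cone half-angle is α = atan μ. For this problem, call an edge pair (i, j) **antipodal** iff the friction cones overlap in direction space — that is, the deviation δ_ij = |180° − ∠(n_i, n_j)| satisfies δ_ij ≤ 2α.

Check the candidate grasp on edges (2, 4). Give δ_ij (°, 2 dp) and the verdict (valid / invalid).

δ = 107.13°, invalid

α = atan 0.35 = 19.29°;  2α = 38.58°
edge 2: e_2 = (-2.29, -0.32);  n_2 = (-0.1384, +0.9904)
edge 4: e_4 = (-0.53, -3.28);  n_4 = (-0.9872, +0.1595)
∠(n_2, n_4) = 72.87°
δ = |180° − 72.87°| = 107.13°
107.13° > 2α = 38.58°  →  invalid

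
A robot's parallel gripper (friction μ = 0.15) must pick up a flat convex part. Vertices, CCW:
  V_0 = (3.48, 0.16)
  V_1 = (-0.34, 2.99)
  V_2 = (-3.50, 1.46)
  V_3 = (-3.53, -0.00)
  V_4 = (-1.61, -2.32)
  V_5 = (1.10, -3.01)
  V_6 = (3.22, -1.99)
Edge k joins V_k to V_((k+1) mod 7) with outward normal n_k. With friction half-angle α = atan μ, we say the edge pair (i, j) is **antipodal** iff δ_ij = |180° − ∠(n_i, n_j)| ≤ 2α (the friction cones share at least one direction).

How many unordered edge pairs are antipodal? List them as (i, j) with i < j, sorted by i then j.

count = 3; pairs: (0,3), (1,5), (2,6)

α = atan 0.15 = 8.53°;  2α = 17.06°
n_0 = (+0.5953, +0.8035)
n_1 = (-0.4358, +0.9001)
n_2 = (-0.9998, +0.0205)
n_3 = (-0.7704, -0.6376)
n_4 = (-0.2467, -0.9691)
n_5 = (+0.4336, -0.9011)
n_6 = (+0.9928, -0.1201)
  (0,1): δ = 117.63°  ·
  (0,2): δ = 54.64°  ·
  (0,3): δ = 13.86°  ✓
  (0,4): δ = 22.25°  ·
  (0,5): δ = 62.23°  ·
  (0,6): δ = 119.64°  ·
  (1,2): δ = 117.01°  ·
  (1,3): δ = 76.22°  ·
  (1,4): δ = 40.12°  ·
  (1,5): δ = 0.14°  ✓
  (1,6): δ = 57.27°  ·
  (2,3): δ = 139.21°  ·
  (2,4): δ = 103.11°  ·
  (2,5): δ = 63.13°  ·
  (2,6): δ = 5.72°  ✓
  (3,4): δ = 143.90°  ·
  (3,5): δ = 103.92°  ·
  (3,6): δ = 46.51°  ·
  (4,5): δ = 140.02°  ·
  (4,6): δ = 82.61°  ·
  (5,6): δ = 122.59°  ·
antipodal pairs: 3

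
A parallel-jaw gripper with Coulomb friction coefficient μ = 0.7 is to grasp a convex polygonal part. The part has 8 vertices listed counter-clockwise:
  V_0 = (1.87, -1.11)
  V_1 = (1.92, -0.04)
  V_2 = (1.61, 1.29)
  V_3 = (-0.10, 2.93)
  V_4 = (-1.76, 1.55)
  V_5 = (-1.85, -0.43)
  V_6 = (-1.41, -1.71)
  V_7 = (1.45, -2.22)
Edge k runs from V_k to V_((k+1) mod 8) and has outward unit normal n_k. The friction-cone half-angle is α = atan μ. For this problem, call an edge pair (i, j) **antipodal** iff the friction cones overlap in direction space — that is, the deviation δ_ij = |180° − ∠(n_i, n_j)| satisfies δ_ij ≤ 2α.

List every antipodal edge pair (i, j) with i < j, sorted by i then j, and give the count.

α = atan 0.7 = 34.99°;  2α = 69.98°
n_0 = (+0.9989, -0.0467)
n_1 = (+0.9739, +0.2270)
n_2 = (+0.6922, +0.7217)
n_3 = (-0.6393, +0.7690)
n_4 = (-0.9990, +0.0454)
n_5 = (-0.9457, -0.3251)
n_6 = (-0.1756, -0.9845)
n_7 = (+0.9353, -0.3539)
  (0,1): δ = 164.20°  ·
  (0,2): δ = 131.13°  ·
  (0,3): δ = 47.59°  ✓
  (0,4): δ = 0.07°  ✓
  (0,5): δ = 21.65°  ✓
  (0,6): δ = 82.56°  ·
  (0,7): δ = 161.95°  ·
  (1,2): δ = 146.92°  ·
  (1,3): δ = 63.38°  ✓
  (1,4): δ = 15.72°  ✓
  (1,5): δ = 5.85°  ✓
  (1,6): δ = 66.77°  ✓
  (1,7): δ = 146.15°  ·
  (2,3): δ = 96.46°  ·
  (2,4): δ = 48.80°  ✓
  (2,5): δ = 27.23°  ✓
  (2,6): δ = 33.69°  ✓
  (2,7): δ = 113.08°  ·
  (3,4): δ = 132.34°  ·
  (3,5): δ = 110.77°  ·
  (3,6): δ = 49.85°  ✓
  (3,7): δ = 29.54°  ✓
  (4,5): δ = 158.43°  ·
  (4,6): δ = 97.51°  ·
  (4,7): δ = 18.12°  ✓
  (5,6): δ = 119.08°  ·
  (5,7): δ = 39.70°  ✓
  (6,7): δ = 100.61°  ·
antipodal pairs: 14

count = 14; pairs: (0,3), (0,4), (0,5), (1,3), (1,4), (1,5), (1,6), (2,4), (2,5), (2,6), (3,6), (3,7), (4,7), (5,7)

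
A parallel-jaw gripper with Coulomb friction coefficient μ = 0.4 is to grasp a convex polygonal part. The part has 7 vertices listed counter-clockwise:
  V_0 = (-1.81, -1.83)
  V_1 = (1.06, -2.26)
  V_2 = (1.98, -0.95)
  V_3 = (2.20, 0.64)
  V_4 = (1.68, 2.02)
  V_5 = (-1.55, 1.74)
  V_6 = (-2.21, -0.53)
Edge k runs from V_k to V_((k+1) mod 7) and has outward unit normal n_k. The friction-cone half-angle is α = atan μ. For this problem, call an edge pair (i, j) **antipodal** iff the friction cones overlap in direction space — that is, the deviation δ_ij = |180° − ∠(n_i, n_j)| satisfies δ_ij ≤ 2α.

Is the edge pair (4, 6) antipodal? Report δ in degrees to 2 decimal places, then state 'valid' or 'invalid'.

α = atan 0.4 = 21.80°;  2α = 43.60°
edge 4: e_4 = (-3.23, -0.28);  n_4 = (-0.0864, +0.9963)
edge 6: e_6 = (+0.40, -1.30);  n_6 = (-0.9558, -0.2941)
∠(n_4, n_6) = 102.15°
δ = |180° − 102.15°| = 77.85°
77.85° > 2α = 43.60°  →  invalid

δ = 77.85°, invalid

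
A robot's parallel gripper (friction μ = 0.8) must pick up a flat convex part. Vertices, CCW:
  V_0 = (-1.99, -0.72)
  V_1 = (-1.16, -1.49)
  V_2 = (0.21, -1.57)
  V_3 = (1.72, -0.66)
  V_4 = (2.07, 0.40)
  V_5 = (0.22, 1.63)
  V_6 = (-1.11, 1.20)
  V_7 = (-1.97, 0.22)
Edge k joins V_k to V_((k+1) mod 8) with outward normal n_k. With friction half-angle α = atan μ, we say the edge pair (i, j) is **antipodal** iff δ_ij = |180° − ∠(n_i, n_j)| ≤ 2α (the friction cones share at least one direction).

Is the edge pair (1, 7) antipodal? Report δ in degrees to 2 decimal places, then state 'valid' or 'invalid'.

δ = 92.12°, invalid

α = atan 0.8 = 38.66°;  2α = 77.32°
edge 1: e_1 = (+1.37, -0.08);  n_1 = (-0.0583, -0.9983)
edge 7: e_7 = (-0.02, -0.94);  n_7 = (-0.9998, +0.0213)
∠(n_1, n_7) = 87.88°
δ = |180° − 87.88°| = 92.12°
92.12° > 2α = 77.32°  →  invalid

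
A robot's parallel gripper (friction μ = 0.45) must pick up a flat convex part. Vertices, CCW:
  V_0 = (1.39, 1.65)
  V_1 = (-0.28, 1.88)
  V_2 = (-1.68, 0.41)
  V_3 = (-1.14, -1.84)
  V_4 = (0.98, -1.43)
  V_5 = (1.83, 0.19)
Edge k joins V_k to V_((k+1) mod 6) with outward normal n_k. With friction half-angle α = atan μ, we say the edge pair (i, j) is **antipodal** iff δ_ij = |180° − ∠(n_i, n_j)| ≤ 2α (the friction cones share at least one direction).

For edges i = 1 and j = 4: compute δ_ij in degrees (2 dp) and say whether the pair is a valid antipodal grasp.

α = atan 0.45 = 24.23°;  2α = 48.46°
edge 1: e_1 = (-1.40, -1.47);  n_1 = (-0.7241, +0.6897)
edge 4: e_4 = (+0.85, +1.62);  n_4 = (+0.8855, -0.4646)
∠(n_1, n_4) = 164.08°
δ = |180° − 164.08°| = 15.92°
15.92° ≤ 2α = 48.46°  →  valid

δ = 15.92°, valid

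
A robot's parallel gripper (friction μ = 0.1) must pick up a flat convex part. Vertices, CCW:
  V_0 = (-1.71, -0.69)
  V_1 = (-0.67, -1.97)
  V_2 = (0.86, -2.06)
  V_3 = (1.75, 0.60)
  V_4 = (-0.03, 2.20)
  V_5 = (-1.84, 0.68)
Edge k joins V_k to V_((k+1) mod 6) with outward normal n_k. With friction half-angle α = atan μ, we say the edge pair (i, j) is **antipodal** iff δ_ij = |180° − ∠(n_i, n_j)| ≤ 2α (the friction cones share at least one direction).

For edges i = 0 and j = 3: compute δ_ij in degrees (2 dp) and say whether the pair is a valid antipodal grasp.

δ = 8.95°, valid

α = atan 0.1 = 5.71°;  2α = 11.42°
edge 0: e_0 = (+1.04, -1.28);  n_0 = (-0.7761, -0.6306)
edge 3: e_3 = (-1.78, +1.60);  n_3 = (+0.6685, +0.7437)
∠(n_0, n_3) = 171.05°
δ = |180° − 171.05°| = 8.95°
8.95° ≤ 2α = 11.42°  →  valid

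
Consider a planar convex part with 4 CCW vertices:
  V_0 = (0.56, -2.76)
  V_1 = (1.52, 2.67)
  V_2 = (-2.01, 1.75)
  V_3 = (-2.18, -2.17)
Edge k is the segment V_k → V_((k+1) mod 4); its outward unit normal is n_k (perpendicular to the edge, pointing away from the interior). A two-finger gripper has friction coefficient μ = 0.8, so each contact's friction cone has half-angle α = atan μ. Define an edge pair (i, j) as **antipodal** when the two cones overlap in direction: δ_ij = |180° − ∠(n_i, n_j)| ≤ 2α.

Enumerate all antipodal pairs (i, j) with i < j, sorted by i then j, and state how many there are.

count = 3; pairs: (0,1), (0,2), (1,3)

α = atan 0.8 = 38.66°;  2α = 77.32°
n_0 = (+0.9847, -0.1741)
n_1 = (-0.2522, +0.9677)
n_2 = (-0.9991, +0.0433)
n_3 = (-0.2105, -0.9776)
  (0,1): δ = 65.37°  ✓
  (0,2): δ = 7.54°  ✓
  (0,3): δ = 87.87°  ·
  (1,2): δ = 107.09°  ·
  (1,3): δ = 26.76°  ✓
  (2,3): δ = 99.67°  ·
antipodal pairs: 3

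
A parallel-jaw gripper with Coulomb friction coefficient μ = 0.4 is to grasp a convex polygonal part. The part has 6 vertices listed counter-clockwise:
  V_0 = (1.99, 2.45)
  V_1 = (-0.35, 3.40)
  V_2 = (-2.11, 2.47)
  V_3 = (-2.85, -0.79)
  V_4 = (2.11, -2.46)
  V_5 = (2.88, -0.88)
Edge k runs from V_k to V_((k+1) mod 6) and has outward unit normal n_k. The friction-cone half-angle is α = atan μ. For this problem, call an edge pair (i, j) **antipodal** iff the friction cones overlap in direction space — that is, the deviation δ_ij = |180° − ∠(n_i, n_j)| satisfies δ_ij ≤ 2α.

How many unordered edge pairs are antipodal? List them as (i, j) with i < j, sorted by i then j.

count = 4; pairs: (0,3), (1,4), (2,4), (2,5)

α = atan 0.4 = 21.80°;  2α = 43.60°
n_0 = (+0.3762, +0.9266)
n_1 = (-0.4672, +0.8842)
n_2 = (-0.9752, +0.2214)
n_3 = (-0.3191, -0.9477)
n_4 = (+0.8989, -0.4381)
n_5 = (+0.9661, +0.2582)
  (0,1): δ = 130.05°  ·
  (0,2): δ = 80.69°  ·
  (0,3): δ = 3.49°  ✓
  (0,4): δ = 86.11°  ·
  (0,5): δ = 127.06°  ·
  (1,2): δ = 130.64°  ·
  (1,3): δ = 46.46°  ·
  (1,4): δ = 36.17°  ✓
  (1,5): δ = 77.11°  ·
  (2,3): δ = 95.82°  ·
  (2,4): δ = 13.19°  ✓
  (2,5): δ = 27.75°  ✓
  (3,4): δ = 97.37°  ·
  (3,5): δ = 56.43°  ·
  (4,5): δ = 139.05°  ·
antipodal pairs: 4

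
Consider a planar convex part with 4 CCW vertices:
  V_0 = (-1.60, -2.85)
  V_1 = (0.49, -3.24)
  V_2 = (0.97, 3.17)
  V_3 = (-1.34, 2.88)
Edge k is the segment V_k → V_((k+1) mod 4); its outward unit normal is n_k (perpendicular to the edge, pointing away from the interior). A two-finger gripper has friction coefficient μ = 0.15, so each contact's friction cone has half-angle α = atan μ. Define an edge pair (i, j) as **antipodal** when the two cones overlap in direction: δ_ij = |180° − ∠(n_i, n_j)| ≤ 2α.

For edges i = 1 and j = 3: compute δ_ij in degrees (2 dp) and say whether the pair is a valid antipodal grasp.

δ = 1.68°, valid

α = atan 0.15 = 8.53°;  2α = 17.06°
edge 1: e_1 = (+0.48, +6.41);  n_1 = (+0.9972, -0.0747)
edge 3: e_3 = (-0.26, -5.73);  n_3 = (-0.9990, +0.0453)
∠(n_1, n_3) = 178.32°
δ = |180° − 178.32°| = 1.68°
1.68° ≤ 2α = 17.06°  →  valid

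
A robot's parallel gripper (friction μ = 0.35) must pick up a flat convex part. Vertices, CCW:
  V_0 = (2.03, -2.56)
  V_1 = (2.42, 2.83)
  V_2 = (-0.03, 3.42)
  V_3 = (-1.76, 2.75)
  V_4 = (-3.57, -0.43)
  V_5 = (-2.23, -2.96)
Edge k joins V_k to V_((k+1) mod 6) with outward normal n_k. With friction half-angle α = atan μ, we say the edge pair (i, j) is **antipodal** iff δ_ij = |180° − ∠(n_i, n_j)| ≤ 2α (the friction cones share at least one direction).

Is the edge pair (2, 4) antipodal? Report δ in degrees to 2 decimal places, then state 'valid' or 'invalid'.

α = atan 0.35 = 19.29°;  2α = 38.58°
edge 2: e_2 = (-1.73, -0.67);  n_2 = (-0.3611, +0.9325)
edge 4: e_4 = (+1.34, -2.53);  n_4 = (-0.8837, -0.4680)
∠(n_2, n_4) = 96.74°
δ = |180° − 96.74°| = 83.26°
83.26° > 2α = 38.58°  →  invalid

δ = 83.26°, invalid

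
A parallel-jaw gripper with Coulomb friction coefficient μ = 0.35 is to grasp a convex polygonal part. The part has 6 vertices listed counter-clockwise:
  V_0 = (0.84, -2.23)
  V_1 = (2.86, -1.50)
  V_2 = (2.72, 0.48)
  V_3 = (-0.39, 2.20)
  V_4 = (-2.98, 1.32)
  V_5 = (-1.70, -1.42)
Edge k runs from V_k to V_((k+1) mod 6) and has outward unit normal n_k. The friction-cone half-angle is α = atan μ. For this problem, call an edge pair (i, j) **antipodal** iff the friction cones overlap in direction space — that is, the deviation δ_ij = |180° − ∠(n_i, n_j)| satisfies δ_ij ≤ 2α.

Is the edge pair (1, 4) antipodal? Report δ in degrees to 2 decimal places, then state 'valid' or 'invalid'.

α = atan 0.35 = 19.29°;  2α = 38.58°
edge 1: e_1 = (-0.14, +1.98);  n_1 = (+0.9975, +0.0705)
edge 4: e_4 = (+1.28, -2.74);  n_4 = (-0.9060, -0.4232)
∠(n_1, n_4) = 159.00°
δ = |180° − 159.00°| = 21.00°
21.00° ≤ 2α = 38.58°  →  valid

δ = 21.00°, valid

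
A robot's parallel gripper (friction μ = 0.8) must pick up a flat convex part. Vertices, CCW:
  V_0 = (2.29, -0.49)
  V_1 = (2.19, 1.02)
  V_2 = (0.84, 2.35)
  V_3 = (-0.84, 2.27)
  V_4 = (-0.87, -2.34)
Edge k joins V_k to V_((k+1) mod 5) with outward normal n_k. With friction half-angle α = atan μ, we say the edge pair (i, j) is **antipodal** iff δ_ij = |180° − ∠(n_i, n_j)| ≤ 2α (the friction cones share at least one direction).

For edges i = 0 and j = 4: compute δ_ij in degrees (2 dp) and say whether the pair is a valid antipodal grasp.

α = atan 0.8 = 38.66°;  2α = 77.32°
edge 0: e_0 = (-0.10, +1.51);  n_0 = (+0.9978, +0.0661)
edge 4: e_4 = (+3.16, +1.85);  n_4 = (+0.5052, -0.8630)
∠(n_0, n_4) = 63.44°
δ = |180° − 63.44°| = 116.56°
116.56° > 2α = 77.32°  →  invalid

δ = 116.56°, invalid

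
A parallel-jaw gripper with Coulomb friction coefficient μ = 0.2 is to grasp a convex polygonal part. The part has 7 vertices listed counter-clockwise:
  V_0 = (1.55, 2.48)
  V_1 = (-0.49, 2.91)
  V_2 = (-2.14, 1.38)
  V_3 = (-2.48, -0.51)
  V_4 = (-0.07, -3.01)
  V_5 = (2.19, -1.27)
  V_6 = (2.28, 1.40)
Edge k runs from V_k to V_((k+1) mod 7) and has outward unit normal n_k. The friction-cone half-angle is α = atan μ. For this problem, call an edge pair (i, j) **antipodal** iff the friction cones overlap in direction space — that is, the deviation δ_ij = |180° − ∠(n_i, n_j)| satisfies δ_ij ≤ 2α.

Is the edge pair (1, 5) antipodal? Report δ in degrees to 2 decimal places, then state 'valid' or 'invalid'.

α = atan 0.2 = 11.31°;  2α = 22.62°
edge 1: e_1 = (-1.65, -1.53);  n_1 = (-0.6799, +0.7333)
edge 5: e_5 = (+0.09, +2.67);  n_5 = (+0.9994, -0.0337)
∠(n_1, n_5) = 134.77°
δ = |180° − 134.77°| = 45.23°
45.23° > 2α = 22.62°  →  invalid

δ = 45.23°, invalid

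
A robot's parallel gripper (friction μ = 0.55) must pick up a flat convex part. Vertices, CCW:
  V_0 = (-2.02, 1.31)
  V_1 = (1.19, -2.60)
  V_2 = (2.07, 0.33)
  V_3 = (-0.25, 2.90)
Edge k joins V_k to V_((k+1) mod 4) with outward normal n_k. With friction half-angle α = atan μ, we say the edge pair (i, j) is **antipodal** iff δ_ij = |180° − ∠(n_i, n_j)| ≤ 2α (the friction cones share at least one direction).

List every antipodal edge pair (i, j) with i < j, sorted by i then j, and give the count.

α = atan 0.55 = 28.81°;  2α = 57.62°
n_0 = (-0.7729, -0.6345)
n_1 = (+0.9577, -0.2876)
n_2 = (+0.7423, +0.6701)
n_3 = (-0.6683, +0.7439)
  (0,1): δ = 56.10°  ✓
  (0,2): δ = 2.69°  ✓
  (0,3): δ = 92.55°  ·
  (1,2): δ = 121.21°  ·
  (1,3): δ = 31.35°  ✓
  (2,3): δ = 90.14°  ·
antipodal pairs: 3

count = 3; pairs: (0,1), (0,2), (1,3)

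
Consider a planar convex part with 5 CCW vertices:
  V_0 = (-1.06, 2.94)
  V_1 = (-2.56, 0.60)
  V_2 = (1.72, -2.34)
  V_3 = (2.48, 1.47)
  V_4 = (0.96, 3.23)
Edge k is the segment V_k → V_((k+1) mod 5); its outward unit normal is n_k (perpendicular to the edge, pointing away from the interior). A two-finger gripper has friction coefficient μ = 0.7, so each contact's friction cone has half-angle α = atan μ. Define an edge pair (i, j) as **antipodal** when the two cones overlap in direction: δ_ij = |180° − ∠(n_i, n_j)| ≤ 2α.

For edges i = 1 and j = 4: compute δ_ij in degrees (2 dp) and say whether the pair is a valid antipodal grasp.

δ = 42.66°, valid

α = atan 0.7 = 34.99°;  2α = 69.98°
edge 1: e_1 = (+4.28, -2.94);  n_1 = (-0.5662, -0.8243)
edge 4: e_4 = (-2.02, -0.29);  n_4 = (-0.1421, +0.9899)
∠(n_1, n_4) = 137.34°
δ = |180° − 137.34°| = 42.66°
42.66° ≤ 2α = 69.98°  →  valid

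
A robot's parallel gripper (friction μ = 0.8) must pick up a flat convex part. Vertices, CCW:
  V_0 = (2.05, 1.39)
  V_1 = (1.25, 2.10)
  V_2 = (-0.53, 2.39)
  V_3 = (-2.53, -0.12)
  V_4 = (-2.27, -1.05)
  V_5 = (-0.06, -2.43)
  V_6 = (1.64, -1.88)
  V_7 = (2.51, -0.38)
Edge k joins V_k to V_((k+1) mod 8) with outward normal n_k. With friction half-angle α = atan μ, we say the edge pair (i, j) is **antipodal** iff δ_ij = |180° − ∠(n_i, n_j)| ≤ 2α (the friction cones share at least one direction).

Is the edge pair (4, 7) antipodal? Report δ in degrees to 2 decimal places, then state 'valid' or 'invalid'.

δ = 43.45°, valid

α = atan 0.8 = 38.66°;  2α = 77.32°
edge 4: e_4 = (+2.21, -1.38);  n_4 = (-0.5297, -0.8482)
edge 7: e_7 = (-0.46, +1.77);  n_7 = (+0.9678, +0.2515)
∠(n_4, n_7) = 136.55°
δ = |180° − 136.55°| = 43.45°
43.45° ≤ 2α = 77.32°  →  valid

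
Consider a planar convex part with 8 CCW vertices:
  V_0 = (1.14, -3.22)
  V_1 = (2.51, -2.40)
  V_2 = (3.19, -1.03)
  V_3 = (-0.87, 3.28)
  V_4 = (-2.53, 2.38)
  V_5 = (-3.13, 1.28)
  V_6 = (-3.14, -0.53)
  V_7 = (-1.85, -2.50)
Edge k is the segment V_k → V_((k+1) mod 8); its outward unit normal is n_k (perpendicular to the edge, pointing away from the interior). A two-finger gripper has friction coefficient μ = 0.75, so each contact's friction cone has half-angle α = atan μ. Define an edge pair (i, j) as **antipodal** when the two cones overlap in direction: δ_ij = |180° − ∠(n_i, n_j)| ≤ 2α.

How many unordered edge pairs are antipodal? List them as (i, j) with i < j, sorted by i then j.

count = 12; pairs: (0,3), (0,4), (0,5), (1,3), (1,4), (1,5), (1,6), (2,4), (2,5), (2,6), (2,7), (3,7)

α = atan 0.75 = 36.87°;  2α = 73.74°
n_0 = (+0.5136, -0.8580)
n_1 = (+0.8957, -0.4446)
n_2 = (+0.7279, +0.6857)
n_3 = (-0.4766, +0.8791)
n_4 = (-0.8779, +0.4789)
n_5 = (-1.0000, +0.0055)
n_6 = (-0.8366, -0.5478)
n_7 = (-0.2341, -0.9722)
  (0,1): δ = 147.30°  ·
  (0,2): δ = 77.61°  ·
  (0,3): δ = 2.44°  ✓
  (0,4): δ = 30.49°  ✓
  (0,5): δ = 58.78°  ✓
  (0,6): δ = 92.32°  ·
  (0,7): δ = 135.56°  ·
  (1,2): δ = 110.31°  ·
  (1,3): δ = 35.14°  ✓
  (1,4): δ = 2.21°  ✓
  (1,5): δ = 26.08°  ✓
  (1,6): δ = 59.62°  ✓
  (1,7): δ = 102.86°  ·
  (2,3): δ = 104.82°  ·
  (2,4): δ = 71.90°  ✓
  (2,5): δ = 43.61°  ✓
  (2,6): δ = 10.07°  ✓
  (2,7): δ = 33.17°  ✓
  (3,4): δ = 147.08°  ·
  (3,5): δ = 118.78°  ·
  (3,6): δ = 85.25°  ·
  (3,7): δ = 42.00°  ✓
  (4,5): δ = 151.71°  ·
  (4,6): δ = 118.17°  ·
  (4,7): δ = 74.93°  ·
  (5,6): δ = 146.47°  ·
  (5,7): δ = 103.22°  ·
  (6,7): δ = 136.76°  ·
antipodal pairs: 12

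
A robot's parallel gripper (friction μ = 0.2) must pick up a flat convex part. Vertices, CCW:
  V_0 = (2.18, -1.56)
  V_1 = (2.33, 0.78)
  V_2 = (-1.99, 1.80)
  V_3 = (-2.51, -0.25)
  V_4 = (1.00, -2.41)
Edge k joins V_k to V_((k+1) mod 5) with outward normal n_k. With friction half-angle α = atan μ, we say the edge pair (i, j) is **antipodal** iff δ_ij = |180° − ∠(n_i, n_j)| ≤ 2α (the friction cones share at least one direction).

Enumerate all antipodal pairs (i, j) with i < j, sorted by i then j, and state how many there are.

count = 2; pairs: (0,2), (1,3)

α = atan 0.2 = 11.31°;  2α = 22.62°
n_0 = (+0.9980, -0.0640)
n_1 = (+0.2298, +0.9732)
n_2 = (-0.9693, +0.2459)
n_3 = (-0.5241, -0.8517)
n_4 = (+0.5845, -0.8114)
  (0,1): δ = 99.62°  ·
  (0,2): δ = 10.57°  ✓
  (0,3): δ = 62.06°  ·
  (0,4): δ = 129.43°  ·
  (1,2): δ = 90.95°  ·
  (1,3): δ = 18.32°  ✓
  (1,4): δ = 49.05°  ·
  (2,3): δ = 107.37°  ·
  (2,4): δ = 40.00°  ·
  (3,4): δ = 112.63°  ·
antipodal pairs: 2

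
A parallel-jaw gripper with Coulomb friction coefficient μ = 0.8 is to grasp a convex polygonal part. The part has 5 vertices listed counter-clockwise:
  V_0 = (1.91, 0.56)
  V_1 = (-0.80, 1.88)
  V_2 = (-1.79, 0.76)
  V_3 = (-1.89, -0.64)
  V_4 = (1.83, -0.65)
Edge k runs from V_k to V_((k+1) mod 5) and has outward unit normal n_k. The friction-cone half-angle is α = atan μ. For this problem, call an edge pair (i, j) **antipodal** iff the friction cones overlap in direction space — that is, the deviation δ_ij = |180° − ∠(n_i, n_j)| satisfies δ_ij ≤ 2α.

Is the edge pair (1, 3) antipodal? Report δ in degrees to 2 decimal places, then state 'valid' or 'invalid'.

α = atan 0.8 = 38.66°;  2α = 77.32°
edge 1: e_1 = (-0.99, -1.12);  n_1 = (-0.7493, +0.6623)
edge 3: e_3 = (+3.72, -0.01);  n_3 = (-0.0027, -1.0000)
∠(n_1, n_3) = 131.32°
δ = |180° − 131.32°| = 48.68°
48.68° ≤ 2α = 77.32°  →  valid

δ = 48.68°, valid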